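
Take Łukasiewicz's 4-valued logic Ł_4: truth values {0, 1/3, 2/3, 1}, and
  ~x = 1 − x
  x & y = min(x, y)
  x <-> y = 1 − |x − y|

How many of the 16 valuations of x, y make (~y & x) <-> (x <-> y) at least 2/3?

x = 0, y = 0 ↦ 0  <
x = 0, y = 1/3 ↦ 1/3  <
x = 0, y = 2/3 ↦ 2/3  ≥
x = 0, y = 1 ↦ 1  ≥
x = 1/3, y = 0 ↦ 2/3  ≥
x = 1/3, y = 1/3 ↦ 1/3  <
x = 1/3, y = 2/3 ↦ 2/3  ≥
x = 1/3, y = 1 ↦ 2/3  ≥
x = 2/3, y = 0 ↦ 2/3  ≥
x = 2/3, y = 1/3 ↦ 1  ≥
x = 2/3, y = 2/3 ↦ 1/3  <
x = 2/3, y = 1 ↦ 1/3  <
x = 1, y = 0 ↦ 0  <
x = 1, y = 1/3 ↦ 2/3  ≥
x = 1, y = 2/3 ↦ 2/3  ≥
x = 1, y = 1 ↦ 0  <
So 9 of the 16 assignments meet the threshold.

9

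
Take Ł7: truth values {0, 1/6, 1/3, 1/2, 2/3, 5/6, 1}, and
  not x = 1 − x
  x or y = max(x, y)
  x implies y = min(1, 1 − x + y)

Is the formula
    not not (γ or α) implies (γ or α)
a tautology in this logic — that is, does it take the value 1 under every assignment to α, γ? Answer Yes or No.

At α = 0, γ = 5/6, for instance:
γ or α = 5/6 or 0 = 5/6
not (γ or α) = not 5/6 = 1/6
not not (γ or α) = not 1/6 = 5/6
not not (γ or α) implies (γ or α) = 5/6 implies 5/6 = 1
and checking the remaining 48 assignments likewise gives ≥ 1 in every case.

Yes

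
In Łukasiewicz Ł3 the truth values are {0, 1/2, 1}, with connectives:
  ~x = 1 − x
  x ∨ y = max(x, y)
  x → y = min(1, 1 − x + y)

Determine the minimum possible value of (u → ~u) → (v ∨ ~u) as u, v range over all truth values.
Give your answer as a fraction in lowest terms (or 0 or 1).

Take u = 1/2, v = 0:
~u = ~1/2 = 1/2
u → ~u = 1/2 → 1/2 = 1
~u = ~1/2 = 1/2
v ∨ ~u = 0 ∨ 1/2 = 1/2
(u → ~u) → (v ∨ ~u) = 1 → 1/2 = 1/2
No assignment yields a value below 1/2, so this is the minimum.

1/2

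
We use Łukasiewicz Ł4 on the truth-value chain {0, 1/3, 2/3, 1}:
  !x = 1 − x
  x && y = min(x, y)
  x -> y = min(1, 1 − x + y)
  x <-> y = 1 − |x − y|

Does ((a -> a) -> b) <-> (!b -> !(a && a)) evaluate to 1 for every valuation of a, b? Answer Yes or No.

No

Counterexample: take a = 0, b = 0.
a -> a = 0 -> 0 = 1
(a -> a) -> b = 1 -> 0 = 0
!b = !0 = 1
a && a = 0 && 0 = 0
!(a && a) = !0 = 1
!b -> !(a && a) = 1 -> 1 = 1
((a -> a) -> b) <-> (!b -> !(a && a)) = 0 <-> 1 = 0
This gives 0 ≠ 1.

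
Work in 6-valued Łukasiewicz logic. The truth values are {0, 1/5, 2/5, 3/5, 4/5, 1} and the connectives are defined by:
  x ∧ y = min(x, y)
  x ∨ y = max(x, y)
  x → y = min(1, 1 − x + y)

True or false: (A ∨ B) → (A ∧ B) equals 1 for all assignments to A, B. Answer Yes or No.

No

Counterexample: take A = 0, B = 1/5.
A ∨ B = 0 ∨ 1/5 = 1/5
A ∧ B = 0 ∧ 1/5 = 0
(A ∨ B) → (A ∧ B) = 1/5 → 0 = 4/5
This gives 4/5 ≠ 1.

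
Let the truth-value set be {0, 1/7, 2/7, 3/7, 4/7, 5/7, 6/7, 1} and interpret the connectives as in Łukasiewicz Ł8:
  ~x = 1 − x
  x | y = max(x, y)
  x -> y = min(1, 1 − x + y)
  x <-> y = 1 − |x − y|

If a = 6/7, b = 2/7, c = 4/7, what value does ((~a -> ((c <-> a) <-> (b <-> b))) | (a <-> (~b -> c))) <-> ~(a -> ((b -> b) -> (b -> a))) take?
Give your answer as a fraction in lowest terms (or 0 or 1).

~a = ~6/7 = 1/7
c <-> a = 4/7 <-> 6/7 = 5/7
b <-> b = 2/7 <-> 2/7 = 1
(c <-> a) <-> (b <-> b) = 5/7 <-> 1 = 5/7
~a -> ((c <-> a) <-> (b <-> b)) = 1/7 -> 5/7 = 1
~b = ~2/7 = 5/7
~b -> c = 5/7 -> 4/7 = 6/7
a <-> (~b -> c) = 6/7 <-> 6/7 = 1
(~a -> ((c <-> a) <-> (b <-> b))) | (a <-> (~b -> c)) = 1 | 1 = 1
b -> b = 2/7 -> 2/7 = 1
b -> a = 2/7 -> 6/7 = 1
(b -> b) -> (b -> a) = 1 -> 1 = 1
a -> ((b -> b) -> (b -> a)) = 6/7 -> 1 = 1
~(a -> ((b -> b) -> (b -> a))) = ~1 = 0
((~a -> ((c <-> a) <-> (b <-> b))) | (a <-> (~b -> c))) <-> ~(a -> ((b -> b) -> (b -> a))) = 1 <-> 0 = 0

0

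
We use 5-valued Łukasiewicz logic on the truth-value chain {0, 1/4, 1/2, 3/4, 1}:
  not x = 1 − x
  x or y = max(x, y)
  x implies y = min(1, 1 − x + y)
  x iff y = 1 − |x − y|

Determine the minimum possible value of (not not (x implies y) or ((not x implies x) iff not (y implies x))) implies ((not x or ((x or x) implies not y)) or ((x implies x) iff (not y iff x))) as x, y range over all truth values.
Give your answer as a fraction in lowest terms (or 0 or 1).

0

Take x = 1, y = 1:
x implies y = 1 implies 1 = 1
not (x implies y) = not 1 = 0
not not (x implies y) = not 0 = 1
not x = not 1 = 0
not x implies x = 0 implies 1 = 1
y implies x = 1 implies 1 = 1
not (y implies x) = not 1 = 0
(not x implies x) iff not (y implies x) = 1 iff 0 = 0
not not (x implies y) or ((not x implies x) iff not (y implies x)) = 1 or 0 = 1
not x = not 1 = 0
x or x = 1 or 1 = 1
not y = not 1 = 0
(x or x) implies not y = 1 implies 0 = 0
not x or ((x or x) implies not y) = 0 or 0 = 0
x implies x = 1 implies 1 = 1
not y = not 1 = 0
not y iff x = 0 iff 1 = 0
(x implies x) iff (not y iff x) = 1 iff 0 = 0
(not x or ((x or x) implies not y)) or ((x implies x) iff (not y iff x)) = 0 or 0 = 0
(not not (x implies y) or ((not x implies x) iff not (y implies x))) implies ((not x or ((x or x) implies not y)) or ((x implies x) iff (not y iff x))) = 1 implies 0 = 0
No assignment yields a value below 0, so this is the minimum.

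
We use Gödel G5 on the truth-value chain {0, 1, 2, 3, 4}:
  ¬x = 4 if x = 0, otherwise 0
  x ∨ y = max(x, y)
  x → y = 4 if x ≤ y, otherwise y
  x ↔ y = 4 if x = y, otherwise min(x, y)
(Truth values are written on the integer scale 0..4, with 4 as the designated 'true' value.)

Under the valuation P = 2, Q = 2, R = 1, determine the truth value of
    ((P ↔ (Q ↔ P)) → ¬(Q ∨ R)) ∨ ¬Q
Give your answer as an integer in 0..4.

0

Q ↔ P = 2 ↔ 2 = 4
P ↔ (Q ↔ P) = 2 ↔ 4 = 2
Q ∨ R = 2 ∨ 1 = 2
¬(Q ∨ R) = ¬2 = 0
(P ↔ (Q ↔ P)) → ¬(Q ∨ R) = 2 → 0 = 0
¬Q = ¬2 = 0
((P ↔ (Q ↔ P)) → ¬(Q ∨ R)) ∨ ¬Q = 0 ∨ 0 = 0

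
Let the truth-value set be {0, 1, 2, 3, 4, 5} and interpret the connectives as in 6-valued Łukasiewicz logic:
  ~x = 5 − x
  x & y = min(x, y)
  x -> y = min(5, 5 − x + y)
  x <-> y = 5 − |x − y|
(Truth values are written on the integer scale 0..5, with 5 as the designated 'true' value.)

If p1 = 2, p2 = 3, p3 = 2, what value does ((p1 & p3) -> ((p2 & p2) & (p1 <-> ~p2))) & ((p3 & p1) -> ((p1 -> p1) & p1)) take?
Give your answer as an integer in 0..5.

5

p1 & p3 = 2 & 2 = 2
p2 & p2 = 3 & 3 = 3
~p2 = ~3 = 2
p1 <-> ~p2 = 2 <-> 2 = 5
(p2 & p2) & (p1 <-> ~p2) = 3 & 5 = 3
(p1 & p3) -> ((p2 & p2) & (p1 <-> ~p2)) = 2 -> 3 = 5
p3 & p1 = 2 & 2 = 2
p1 -> p1 = 2 -> 2 = 5
(p1 -> p1) & p1 = 5 & 2 = 2
(p3 & p1) -> ((p1 -> p1) & p1) = 2 -> 2 = 5
((p1 & p3) -> ((p2 & p2) & (p1 <-> ~p2))) & ((p3 & p1) -> ((p1 -> p1) & p1)) = 5 & 5 = 5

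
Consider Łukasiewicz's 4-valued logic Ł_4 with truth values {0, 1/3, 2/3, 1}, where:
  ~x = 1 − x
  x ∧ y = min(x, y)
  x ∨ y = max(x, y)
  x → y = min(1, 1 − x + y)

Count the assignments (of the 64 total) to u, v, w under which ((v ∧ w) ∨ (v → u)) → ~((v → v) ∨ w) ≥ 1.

value 1: 1 assignment (counts)
value 2/3: 5 assignments
value 1/3: 15 assignments
value 0: 43 assignments
So 1 of the 64 assignments meets the threshold.

1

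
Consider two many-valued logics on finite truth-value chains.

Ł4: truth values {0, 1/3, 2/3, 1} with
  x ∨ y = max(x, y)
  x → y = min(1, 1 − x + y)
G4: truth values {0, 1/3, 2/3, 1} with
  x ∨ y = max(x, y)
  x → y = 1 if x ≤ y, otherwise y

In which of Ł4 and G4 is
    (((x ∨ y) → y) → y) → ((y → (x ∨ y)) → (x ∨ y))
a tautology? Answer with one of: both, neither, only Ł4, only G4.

only Ł4

In Ł4: every assignment gives 1 — tautology.
In G4: at x = 1/3, y = 0 the value is 1/3 — not a tautology.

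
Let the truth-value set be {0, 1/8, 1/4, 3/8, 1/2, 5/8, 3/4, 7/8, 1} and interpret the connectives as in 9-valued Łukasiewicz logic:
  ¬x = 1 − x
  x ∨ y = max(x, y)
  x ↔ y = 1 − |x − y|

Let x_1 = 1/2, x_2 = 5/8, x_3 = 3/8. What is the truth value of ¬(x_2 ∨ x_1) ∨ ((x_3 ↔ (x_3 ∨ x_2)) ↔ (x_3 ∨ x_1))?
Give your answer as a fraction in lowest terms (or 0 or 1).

3/4

x_2 ∨ x_1 = 5/8 ∨ 1/2 = 5/8
¬(x_2 ∨ x_1) = ¬5/8 = 3/8
x_3 ∨ x_2 = 3/8 ∨ 5/8 = 5/8
x_3 ↔ (x_3 ∨ x_2) = 3/8 ↔ 5/8 = 3/4
x_3 ∨ x_1 = 3/8 ∨ 1/2 = 1/2
(x_3 ↔ (x_3 ∨ x_2)) ↔ (x_3 ∨ x_1) = 3/4 ↔ 1/2 = 3/4
¬(x_2 ∨ x_1) ∨ ((x_3 ↔ (x_3 ∨ x_2)) ↔ (x_3 ∨ x_1)) = 3/8 ∨ 3/4 = 3/4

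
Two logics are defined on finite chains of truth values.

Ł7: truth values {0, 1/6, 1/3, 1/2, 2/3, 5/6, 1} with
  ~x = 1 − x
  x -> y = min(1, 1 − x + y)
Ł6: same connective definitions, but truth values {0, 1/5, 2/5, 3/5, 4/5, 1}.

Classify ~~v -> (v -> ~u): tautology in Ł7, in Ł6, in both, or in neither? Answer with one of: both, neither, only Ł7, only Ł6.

neither

In Ł7: at u = 1/6, v = 1 the value is 5/6 — not a tautology.
In Ł6: at u = 1/5, v = 1 the value is 4/5 — not a tautology.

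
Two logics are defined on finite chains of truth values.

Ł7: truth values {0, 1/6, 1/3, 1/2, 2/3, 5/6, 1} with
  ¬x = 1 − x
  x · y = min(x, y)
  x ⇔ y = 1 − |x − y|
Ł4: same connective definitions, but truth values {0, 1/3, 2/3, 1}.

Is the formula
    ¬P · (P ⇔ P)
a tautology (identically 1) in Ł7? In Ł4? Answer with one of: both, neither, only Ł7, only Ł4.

neither

In Ł7: at P = 1/6 the value is 5/6 — not a tautology.
In Ł4: at P = 1/3 the value is 2/3 — not a tautology.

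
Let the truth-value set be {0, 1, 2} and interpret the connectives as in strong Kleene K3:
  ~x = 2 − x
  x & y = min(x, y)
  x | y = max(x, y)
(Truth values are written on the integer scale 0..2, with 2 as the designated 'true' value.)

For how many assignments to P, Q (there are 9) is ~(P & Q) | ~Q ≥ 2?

P = 0, Q = 0 ↦ 2  ≥
P = 0, Q = 1 ↦ 2  ≥
P = 0, Q = 2 ↦ 2  ≥
P = 1, Q = 0 ↦ 2  ≥
P = 1, Q = 1 ↦ 1  <
P = 1, Q = 2 ↦ 1  <
P = 2, Q = 0 ↦ 2  ≥
P = 2, Q = 1 ↦ 1  <
P = 2, Q = 2 ↦ 0  <
So 5 of the 9 assignments meet the threshold.

5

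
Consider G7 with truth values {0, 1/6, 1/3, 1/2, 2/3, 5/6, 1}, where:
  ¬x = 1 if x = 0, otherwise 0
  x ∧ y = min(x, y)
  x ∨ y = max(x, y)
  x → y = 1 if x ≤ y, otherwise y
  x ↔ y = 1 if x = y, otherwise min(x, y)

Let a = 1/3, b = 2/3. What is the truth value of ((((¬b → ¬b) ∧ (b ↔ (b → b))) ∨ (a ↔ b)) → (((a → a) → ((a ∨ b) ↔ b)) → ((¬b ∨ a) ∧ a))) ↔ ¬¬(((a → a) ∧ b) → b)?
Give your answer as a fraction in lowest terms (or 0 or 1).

1/3

¬b = ¬2/3 = 0
¬b = ¬2/3 = 0
¬b → ¬b = 0 → 0 = 1
b → b = 2/3 → 2/3 = 1
b ↔ (b → b) = 2/3 ↔ 1 = 2/3
(¬b → ¬b) ∧ (b ↔ (b → b)) = 1 ∧ 2/3 = 2/3
a ↔ b = 1/3 ↔ 2/3 = 1/3
((¬b → ¬b) ∧ (b ↔ (b → b))) ∨ (a ↔ b) = 2/3 ∨ 1/3 = 2/3
a → a = 1/3 → 1/3 = 1
a ∨ b = 1/3 ∨ 2/3 = 2/3
(a ∨ b) ↔ b = 2/3 ↔ 2/3 = 1
(a → a) → ((a ∨ b) ↔ b) = 1 → 1 = 1
¬b = ¬2/3 = 0
¬b ∨ a = 0 ∨ 1/3 = 1/3
(¬b ∨ a) ∧ a = 1/3 ∧ 1/3 = 1/3
((a → a) → ((a ∨ b) ↔ b)) → ((¬b ∨ a) ∧ a) = 1 → 1/3 = 1/3
(((¬b → ¬b) ∧ (b ↔ (b → b))) ∨ (a ↔ b)) → (((a → a) → ((a ∨ b) ↔ b)) → ((¬b ∨ a) ∧ a)) = 2/3 → 1/3 = 1/3
a → a = 1/3 → 1/3 = 1
(a → a) ∧ b = 1 ∧ 2/3 = 2/3
((a → a) ∧ b) → b = 2/3 → 2/3 = 1
¬(((a → a) ∧ b) → b) = ¬1 = 0
¬¬(((a → a) ∧ b) → b) = ¬0 = 1
((((¬b → ¬b) ∧ (b ↔ (b → b))) ∨ (a ↔ b)) → (((a → a) → ((a ∨ b) ↔ b)) → ((¬b ∨ a) ∧ a))) ↔ ¬¬(((a → a) ∧ b) → b) = 1/3 ↔ 1 = 1/3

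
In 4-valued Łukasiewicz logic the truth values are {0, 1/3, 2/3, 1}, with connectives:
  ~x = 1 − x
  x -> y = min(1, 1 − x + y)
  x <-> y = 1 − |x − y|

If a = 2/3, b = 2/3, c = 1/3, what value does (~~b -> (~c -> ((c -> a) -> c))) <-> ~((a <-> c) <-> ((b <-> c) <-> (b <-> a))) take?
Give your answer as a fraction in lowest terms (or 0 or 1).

~b = ~2/3 = 1/3
~~b = ~1/3 = 2/3
~c = ~1/3 = 2/3
c -> a = 1/3 -> 2/3 = 1
(c -> a) -> c = 1 -> 1/3 = 1/3
~c -> ((c -> a) -> c) = 2/3 -> 1/3 = 2/3
~~b -> (~c -> ((c -> a) -> c)) = 2/3 -> 2/3 = 1
a <-> c = 2/3 <-> 1/3 = 2/3
b <-> c = 2/3 <-> 1/3 = 2/3
b <-> a = 2/3 <-> 2/3 = 1
(b <-> c) <-> (b <-> a) = 2/3 <-> 1 = 2/3
(a <-> c) <-> ((b <-> c) <-> (b <-> a)) = 2/3 <-> 2/3 = 1
~((a <-> c) <-> ((b <-> c) <-> (b <-> a))) = ~1 = 0
(~~b -> (~c -> ((c -> a) -> c))) <-> ~((a <-> c) <-> ((b <-> c) <-> (b <-> a))) = 1 <-> 0 = 0

0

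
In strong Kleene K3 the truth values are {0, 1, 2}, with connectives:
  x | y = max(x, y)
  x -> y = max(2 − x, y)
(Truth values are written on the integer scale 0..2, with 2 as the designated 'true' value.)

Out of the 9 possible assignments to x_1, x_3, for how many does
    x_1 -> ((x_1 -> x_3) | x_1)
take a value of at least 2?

x_1 = 0, x_3 = 0 ↦ 2  ≥
x_1 = 0, x_3 = 1 ↦ 2  ≥
x_1 = 0, x_3 = 2 ↦ 2  ≥
x_1 = 1, x_3 = 0 ↦ 1  <
x_1 = 1, x_3 = 1 ↦ 1  <
x_1 = 1, x_3 = 2 ↦ 2  ≥
x_1 = 2, x_3 = 0 ↦ 2  ≥
x_1 = 2, x_3 = 1 ↦ 2  ≥
x_1 = 2, x_3 = 2 ↦ 2  ≥
So 7 of the 9 assignments meet the threshold.

7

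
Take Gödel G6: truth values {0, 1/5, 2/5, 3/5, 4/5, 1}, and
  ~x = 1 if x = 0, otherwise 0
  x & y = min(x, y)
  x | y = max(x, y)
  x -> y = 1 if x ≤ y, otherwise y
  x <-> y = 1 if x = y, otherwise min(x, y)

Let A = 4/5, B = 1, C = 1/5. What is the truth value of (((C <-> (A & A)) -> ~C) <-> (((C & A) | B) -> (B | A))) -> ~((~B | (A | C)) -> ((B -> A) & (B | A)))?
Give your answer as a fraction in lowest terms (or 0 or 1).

A & A = 4/5 & 4/5 = 4/5
C <-> (A & A) = 1/5 <-> 4/5 = 1/5
~C = ~1/5 = 0
(C <-> (A & A)) -> ~C = 1/5 -> 0 = 0
C & A = 1/5 & 4/5 = 1/5
(C & A) | B = 1/5 | 1 = 1
B | A = 1 | 4/5 = 1
((C & A) | B) -> (B | A) = 1 -> 1 = 1
((C <-> (A & A)) -> ~C) <-> (((C & A) | B) -> (B | A)) = 0 <-> 1 = 0
~B = ~1 = 0
A | C = 4/5 | 1/5 = 4/5
~B | (A | C) = 0 | 4/5 = 4/5
B -> A = 1 -> 4/5 = 4/5
B | A = 1 | 4/5 = 1
(B -> A) & (B | A) = 4/5 & 1 = 4/5
(~B | (A | C)) -> ((B -> A) & (B | A)) = 4/5 -> 4/5 = 1
~((~B | (A | C)) -> ((B -> A) & (B | A))) = ~1 = 0
(((C <-> (A & A)) -> ~C) <-> (((C & A) | B) -> (B | A))) -> ~((~B | (A | C)) -> ((B -> A) & (B | A))) = 0 -> 0 = 1

1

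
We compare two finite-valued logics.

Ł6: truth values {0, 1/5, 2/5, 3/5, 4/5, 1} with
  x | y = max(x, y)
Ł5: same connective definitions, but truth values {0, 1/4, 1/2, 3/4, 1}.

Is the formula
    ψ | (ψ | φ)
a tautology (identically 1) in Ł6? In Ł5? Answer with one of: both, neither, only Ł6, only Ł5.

In Ł6: at φ = 0, ψ = 0 the value is 0 — not a tautology.
In Ł5: at φ = 0, ψ = 0 the value is 0 — not a tautology.

neither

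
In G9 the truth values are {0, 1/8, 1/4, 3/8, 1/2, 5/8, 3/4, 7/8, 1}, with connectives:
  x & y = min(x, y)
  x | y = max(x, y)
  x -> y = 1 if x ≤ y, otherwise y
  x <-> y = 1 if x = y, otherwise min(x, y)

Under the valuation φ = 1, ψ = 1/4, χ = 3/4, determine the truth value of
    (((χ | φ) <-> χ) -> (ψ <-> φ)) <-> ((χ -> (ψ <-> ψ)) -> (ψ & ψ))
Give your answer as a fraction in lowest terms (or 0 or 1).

1

χ | φ = 3/4 | 1 = 1
(χ | φ) <-> χ = 1 <-> 3/4 = 3/4
ψ <-> φ = 1/4 <-> 1 = 1/4
((χ | φ) <-> χ) -> (ψ <-> φ) = 3/4 -> 1/4 = 1/4
ψ <-> ψ = 1/4 <-> 1/4 = 1
χ -> (ψ <-> ψ) = 3/4 -> 1 = 1
ψ & ψ = 1/4 & 1/4 = 1/4
(χ -> (ψ <-> ψ)) -> (ψ & ψ) = 1 -> 1/4 = 1/4
(((χ | φ) <-> χ) -> (ψ <-> φ)) <-> ((χ -> (ψ <-> ψ)) -> (ψ & ψ)) = 1/4 <-> 1/4 = 1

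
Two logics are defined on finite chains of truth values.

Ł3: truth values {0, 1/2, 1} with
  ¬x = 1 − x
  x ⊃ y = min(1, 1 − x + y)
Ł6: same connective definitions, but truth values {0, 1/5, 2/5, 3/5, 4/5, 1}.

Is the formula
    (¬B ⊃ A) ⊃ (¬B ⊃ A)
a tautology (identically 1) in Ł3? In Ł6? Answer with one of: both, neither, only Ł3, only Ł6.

In Ł3: every assignment gives 1 — tautology.
In Ł6: every assignment gives 1 — tautology.

both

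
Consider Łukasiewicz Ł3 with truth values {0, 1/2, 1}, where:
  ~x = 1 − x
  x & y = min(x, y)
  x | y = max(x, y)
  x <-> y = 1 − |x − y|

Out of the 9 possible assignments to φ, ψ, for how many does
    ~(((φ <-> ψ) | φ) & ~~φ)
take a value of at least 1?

φ = 0, ψ = 0 ↦ 1  ≥
φ = 0, ψ = 1/2 ↦ 1  ≥
φ = 0, ψ = 1 ↦ 1  ≥
φ = 1/2, ψ = 0 ↦ 1/2  <
φ = 1/2, ψ = 1/2 ↦ 1/2  <
φ = 1/2, ψ = 1 ↦ 1/2  <
φ = 1, ψ = 0 ↦ 0  <
φ = 1, ψ = 1/2 ↦ 0  <
φ = 1, ψ = 1 ↦ 0  <
So 3 of the 9 assignments meet the threshold.

3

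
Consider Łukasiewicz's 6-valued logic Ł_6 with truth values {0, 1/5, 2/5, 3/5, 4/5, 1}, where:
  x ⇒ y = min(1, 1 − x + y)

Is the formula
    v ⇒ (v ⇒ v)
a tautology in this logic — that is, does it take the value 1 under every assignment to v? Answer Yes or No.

v = 0 ↦ 1
v = 1/5 ↦ 1
v = 2/5 ↦ 1
v = 3/5 ↦ 1
v = 4/5 ↦ 1
v = 1 ↦ 1
Every assignment gives a value ≥ 1.

Yes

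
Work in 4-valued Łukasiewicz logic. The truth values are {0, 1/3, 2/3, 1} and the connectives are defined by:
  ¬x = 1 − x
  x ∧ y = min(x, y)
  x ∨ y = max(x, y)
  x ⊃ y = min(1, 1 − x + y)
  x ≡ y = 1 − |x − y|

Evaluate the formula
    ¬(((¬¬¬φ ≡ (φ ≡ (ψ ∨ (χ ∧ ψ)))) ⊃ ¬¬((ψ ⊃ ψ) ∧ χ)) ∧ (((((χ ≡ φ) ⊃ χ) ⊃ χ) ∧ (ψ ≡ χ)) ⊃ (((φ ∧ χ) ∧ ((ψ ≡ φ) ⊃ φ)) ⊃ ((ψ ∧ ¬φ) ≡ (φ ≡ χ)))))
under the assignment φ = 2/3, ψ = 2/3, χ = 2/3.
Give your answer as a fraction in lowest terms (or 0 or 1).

¬φ = ¬2/3 = 1/3
¬¬φ = ¬1/3 = 2/3
¬¬¬φ = ¬2/3 = 1/3
χ ∧ ψ = 2/3 ∧ 2/3 = 2/3
ψ ∨ (χ ∧ ψ) = 2/3 ∨ 2/3 = 2/3
φ ≡ (ψ ∨ (χ ∧ ψ)) = 2/3 ≡ 2/3 = 1
¬¬¬φ ≡ (φ ≡ (ψ ∨ (χ ∧ ψ))) = 1/3 ≡ 1 = 1/3
ψ ⊃ ψ = 2/3 ⊃ 2/3 = 1
(ψ ⊃ ψ) ∧ χ = 1 ∧ 2/3 = 2/3
¬((ψ ⊃ ψ) ∧ χ) = ¬2/3 = 1/3
¬¬((ψ ⊃ ψ) ∧ χ) = ¬1/3 = 2/3
(¬¬¬φ ≡ (φ ≡ (ψ ∨ (χ ∧ ψ)))) ⊃ ¬¬((ψ ⊃ ψ) ∧ χ) = 1/3 ⊃ 2/3 = 1
χ ≡ φ = 2/3 ≡ 2/3 = 1
(χ ≡ φ) ⊃ χ = 1 ⊃ 2/3 = 2/3
((χ ≡ φ) ⊃ χ) ⊃ χ = 2/3 ⊃ 2/3 = 1
ψ ≡ χ = 2/3 ≡ 2/3 = 1
(((χ ≡ φ) ⊃ χ) ⊃ χ) ∧ (ψ ≡ χ) = 1 ∧ 1 = 1
φ ∧ χ = 2/3 ∧ 2/3 = 2/3
ψ ≡ φ = 2/3 ≡ 2/3 = 1
(ψ ≡ φ) ⊃ φ = 1 ⊃ 2/3 = 2/3
(φ ∧ χ) ∧ ((ψ ≡ φ) ⊃ φ) = 2/3 ∧ 2/3 = 2/3
¬φ = ¬2/3 = 1/3
ψ ∧ ¬φ = 2/3 ∧ 1/3 = 1/3
φ ≡ χ = 2/3 ≡ 2/3 = 1
(ψ ∧ ¬φ) ≡ (φ ≡ χ) = 1/3 ≡ 1 = 1/3
((φ ∧ χ) ∧ ((ψ ≡ φ) ⊃ φ)) ⊃ ((ψ ∧ ¬φ) ≡ (φ ≡ χ)) = 2/3 ⊃ 1/3 = 2/3
((((χ ≡ φ) ⊃ χ) ⊃ χ) ∧ (ψ ≡ χ)) ⊃ (((φ ∧ χ) ∧ ((ψ ≡ φ) ⊃ φ)) ⊃ ((ψ ∧ ¬φ) ≡ (φ ≡ χ))) = 1 ⊃ 2/3 = 2/3
((¬¬¬φ ≡ (φ ≡ (ψ ∨ (χ ∧ ψ)))) ⊃ ¬¬((ψ ⊃ ψ) ∧ χ)) ∧ (((((χ ≡ φ) ⊃ χ) ⊃ χ) ∧ (ψ ≡ χ)) ⊃ (((φ ∧ χ) ∧ ((ψ ≡ φ) ⊃ φ)) ⊃ ((ψ ∧ ¬φ) ≡ (φ ≡ χ)))) = 1 ∧ 2/3 = 2/3
¬(((¬¬¬φ ≡ (φ ≡ (ψ ∨ (χ ∧ ψ)))) ⊃ ¬¬((ψ ⊃ ψ) ∧ χ)) ∧ (((((χ ≡ φ) ⊃ χ) ⊃ χ) ∧ (ψ ≡ χ)) ⊃ (((φ ∧ χ) ∧ ((ψ ≡ φ) ⊃ φ)) ⊃ ((ψ ∧ ¬φ) ≡ (φ ≡ χ))))) = ¬2/3 = 1/3

1/3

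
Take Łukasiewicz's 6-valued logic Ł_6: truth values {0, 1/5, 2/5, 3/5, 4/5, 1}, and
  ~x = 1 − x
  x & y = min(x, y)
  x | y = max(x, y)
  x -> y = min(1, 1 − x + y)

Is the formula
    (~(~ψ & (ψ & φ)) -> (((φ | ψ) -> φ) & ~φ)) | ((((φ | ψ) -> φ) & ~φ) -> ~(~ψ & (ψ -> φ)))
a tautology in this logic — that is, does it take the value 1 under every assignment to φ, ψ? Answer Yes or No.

Counterexample: take φ = 0, ψ = 1/5.
~ψ = ~1/5 = 4/5
ψ & φ = 1/5 & 0 = 0
~ψ & (ψ & φ) = 4/5 & 0 = 0
~(~ψ & (ψ & φ)) = ~0 = 1
φ | ψ = 0 | 1/5 = 1/5
(φ | ψ) -> φ = 1/5 -> 0 = 4/5
~φ = ~0 = 1
((φ | ψ) -> φ) & ~φ = 4/5 & 1 = 4/5
~(~ψ & (ψ & φ)) -> (((φ | ψ) -> φ) & ~φ) = 1 -> 4/5 = 4/5
φ | ψ = 0 | 1/5 = 1/5
(φ | ψ) -> φ = 1/5 -> 0 = 4/5
~φ = ~0 = 1
((φ | ψ) -> φ) & ~φ = 4/5 & 1 = 4/5
~ψ = ~1/5 = 4/5
ψ -> φ = 1/5 -> 0 = 4/5
~ψ & (ψ -> φ) = 4/5 & 4/5 = 4/5
~(~ψ & (ψ -> φ)) = ~4/5 = 1/5
(((φ | ψ) -> φ) & ~φ) -> ~(~ψ & (ψ -> φ)) = 4/5 -> 1/5 = 2/5
(~(~ψ & (ψ & φ)) -> (((φ | ψ) -> φ) & ~φ)) | ((((φ | ψ) -> φ) & ~φ) -> ~(~ψ & (ψ -> φ))) = 4/5 | 2/5 = 4/5
This gives 4/5 ≠ 1.

No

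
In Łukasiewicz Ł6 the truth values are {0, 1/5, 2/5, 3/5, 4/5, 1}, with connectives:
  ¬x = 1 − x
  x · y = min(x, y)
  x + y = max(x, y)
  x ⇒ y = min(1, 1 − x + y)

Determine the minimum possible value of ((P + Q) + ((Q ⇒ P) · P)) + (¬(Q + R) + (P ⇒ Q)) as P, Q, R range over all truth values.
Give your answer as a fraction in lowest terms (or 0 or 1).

Take P = 2/5, Q = 0, R = 2/5:
P + Q = 2/5 + 0 = 2/5
Q ⇒ P = 0 ⇒ 2/5 = 1
(Q ⇒ P) · P = 1 · 2/5 = 2/5
(P + Q) + ((Q ⇒ P) · P) = 2/5 + 2/5 = 2/5
Q + R = 0 + 2/5 = 2/5
¬(Q + R) = ¬2/5 = 3/5
P ⇒ Q = 2/5 ⇒ 0 = 3/5
¬(Q + R) + (P ⇒ Q) = 3/5 + 3/5 = 3/5
((P + Q) + ((Q ⇒ P) · P)) + (¬(Q + R) + (P ⇒ Q)) = 2/5 + 3/5 = 3/5
No assignment yields a value below 3/5, so this is the minimum.

3/5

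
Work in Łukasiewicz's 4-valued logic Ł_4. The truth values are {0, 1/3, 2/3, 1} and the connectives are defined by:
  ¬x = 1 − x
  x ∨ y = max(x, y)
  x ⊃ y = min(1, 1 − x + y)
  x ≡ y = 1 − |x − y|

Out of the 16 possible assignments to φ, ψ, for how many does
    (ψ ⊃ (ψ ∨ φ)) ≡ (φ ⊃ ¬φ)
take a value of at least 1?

φ = 0, ψ = 0 ↦ 1  ≥
φ = 0, ψ = 1/3 ↦ 1  ≥
φ = 0, ψ = 2/3 ↦ 1  ≥
φ = 0, ψ = 1 ↦ 1  ≥
φ = 1/3, ψ = 0 ↦ 1  ≥
φ = 1/3, ψ = 1/3 ↦ 1  ≥
φ = 1/3, ψ = 2/3 ↦ 1  ≥
φ = 1/3, ψ = 1 ↦ 1  ≥
φ = 2/3, ψ = 0 ↦ 2/3  <
φ = 2/3, ψ = 1/3 ↦ 2/3  <
φ = 2/3, ψ = 2/3 ↦ 2/3  <
φ = 2/3, ψ = 1 ↦ 2/3  <
φ = 1, ψ = 0 ↦ 0  <
φ = 1, ψ = 1/3 ↦ 0  <
φ = 1, ψ = 2/3 ↦ 0  <
φ = 1, ψ = 1 ↦ 0  <
So 8 of the 16 assignments meet the threshold.

8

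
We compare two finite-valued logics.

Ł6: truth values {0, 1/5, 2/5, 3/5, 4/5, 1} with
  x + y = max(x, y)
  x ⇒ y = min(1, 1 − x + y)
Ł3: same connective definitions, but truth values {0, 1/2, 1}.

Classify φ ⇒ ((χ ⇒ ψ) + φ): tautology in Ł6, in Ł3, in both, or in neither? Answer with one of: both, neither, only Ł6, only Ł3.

both

In Ł6: every assignment gives 1 — tautology.
In Ł3: every assignment gives 1 — tautology.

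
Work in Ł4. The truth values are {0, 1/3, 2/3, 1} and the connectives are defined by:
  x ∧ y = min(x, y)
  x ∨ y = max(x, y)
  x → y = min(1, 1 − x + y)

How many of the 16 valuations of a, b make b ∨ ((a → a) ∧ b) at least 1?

a = 0, b = 0 ↦ 0  <
a = 0, b = 1/3 ↦ 1/3  <
a = 0, b = 2/3 ↦ 2/3  <
a = 0, b = 1 ↦ 1  ≥
a = 1/3, b = 0 ↦ 0  <
a = 1/3, b = 1/3 ↦ 1/3  <
a = 1/3, b = 2/3 ↦ 2/3  <
a = 1/3, b = 1 ↦ 1  ≥
a = 2/3, b = 0 ↦ 0  <
a = 2/3, b = 1/3 ↦ 1/3  <
a = 2/3, b = 2/3 ↦ 2/3  <
a = 2/3, b = 1 ↦ 1  ≥
a = 1, b = 0 ↦ 0  <
a = 1, b = 1/3 ↦ 1/3  <
a = 1, b = 2/3 ↦ 2/3  <
a = 1, b = 1 ↦ 1  ≥
So 4 of the 16 assignments meet the threshold.

4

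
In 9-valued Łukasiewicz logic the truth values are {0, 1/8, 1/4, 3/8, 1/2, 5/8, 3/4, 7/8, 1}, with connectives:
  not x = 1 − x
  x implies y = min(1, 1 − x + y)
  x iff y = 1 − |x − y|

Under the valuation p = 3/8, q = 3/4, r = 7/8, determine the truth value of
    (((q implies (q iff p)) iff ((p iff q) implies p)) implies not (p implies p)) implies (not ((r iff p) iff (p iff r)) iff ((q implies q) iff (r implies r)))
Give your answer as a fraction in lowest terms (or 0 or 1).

q iff p = 3/4 iff 3/8 = 5/8
q implies (q iff p) = 3/4 implies 5/8 = 7/8
p iff q = 3/8 iff 3/4 = 5/8
(p iff q) implies p = 5/8 implies 3/8 = 3/4
(q implies (q iff p)) iff ((p iff q) implies p) = 7/8 iff 3/4 = 7/8
p implies p = 3/8 implies 3/8 = 1
not (p implies p) = not 1 = 0
((q implies (q iff p)) iff ((p iff q) implies p)) implies not (p implies p) = 7/8 implies 0 = 1/8
r iff p = 7/8 iff 3/8 = 1/2
p iff r = 3/8 iff 7/8 = 1/2
(r iff p) iff (p iff r) = 1/2 iff 1/2 = 1
not ((r iff p) iff (p iff r)) = not 1 = 0
q implies q = 3/4 implies 3/4 = 1
r implies r = 7/8 implies 7/8 = 1
(q implies q) iff (r implies r) = 1 iff 1 = 1
not ((r iff p) iff (p iff r)) iff ((q implies q) iff (r implies r)) = 0 iff 1 = 0
(((q implies (q iff p)) iff ((p iff q) implies p)) implies not (p implies p)) implies (not ((r iff p) iff (p iff r)) iff ((q implies q) iff (r implies r))) = 1/8 implies 0 = 7/8

7/8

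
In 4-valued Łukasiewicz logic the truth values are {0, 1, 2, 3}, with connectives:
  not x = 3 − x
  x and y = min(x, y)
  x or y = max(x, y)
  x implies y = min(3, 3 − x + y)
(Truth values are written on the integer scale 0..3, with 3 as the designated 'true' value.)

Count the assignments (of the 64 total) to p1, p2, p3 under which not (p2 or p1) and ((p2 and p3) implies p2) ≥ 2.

16

value 3: 4 assignments (counts)
value 2: 12 assignments (counts)
value 1: 20 assignments
value 0: 28 assignments
So 16 of the 64 assignments meet the threshold.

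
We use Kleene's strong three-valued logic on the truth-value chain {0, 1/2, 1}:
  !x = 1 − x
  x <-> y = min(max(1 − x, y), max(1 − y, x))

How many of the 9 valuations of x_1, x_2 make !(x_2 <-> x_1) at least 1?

x_1 = 0, x_2 = 0 ↦ 0  <
x_1 = 0, x_2 = 1/2 ↦ 1/2  <
x_1 = 0, x_2 = 1 ↦ 1  ≥
x_1 = 1/2, x_2 = 0 ↦ 1/2  <
x_1 = 1/2, x_2 = 1/2 ↦ 1/2  <
x_1 = 1/2, x_2 = 1 ↦ 1/2  <
x_1 = 1, x_2 = 0 ↦ 1  ≥
x_1 = 1, x_2 = 1/2 ↦ 1/2  <
x_1 = 1, x_2 = 1 ↦ 0  <
So 2 of the 9 assignments meet the threshold.

2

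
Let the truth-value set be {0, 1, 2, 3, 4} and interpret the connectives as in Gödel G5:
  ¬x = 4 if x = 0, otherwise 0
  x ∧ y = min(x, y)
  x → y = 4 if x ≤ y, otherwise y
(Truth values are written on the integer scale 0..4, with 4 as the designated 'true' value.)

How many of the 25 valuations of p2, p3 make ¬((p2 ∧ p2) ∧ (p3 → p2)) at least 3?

5

value 4: 5 assignments (counts)
value 0: 20 assignments
So 5 of the 25 assignments meet the threshold.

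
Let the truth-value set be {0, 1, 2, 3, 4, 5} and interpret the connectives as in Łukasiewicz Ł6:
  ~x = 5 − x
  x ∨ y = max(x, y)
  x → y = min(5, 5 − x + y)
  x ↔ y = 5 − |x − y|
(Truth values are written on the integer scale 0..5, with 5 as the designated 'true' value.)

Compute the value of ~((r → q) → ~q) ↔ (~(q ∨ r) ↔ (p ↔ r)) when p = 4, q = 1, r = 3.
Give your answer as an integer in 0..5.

2

r → q = 3 → 1 = 3
~q = ~1 = 4
(r → q) → ~q = 3 → 4 = 5
~((r → q) → ~q) = ~5 = 0
q ∨ r = 1 ∨ 3 = 3
~(q ∨ r) = ~3 = 2
p ↔ r = 4 ↔ 3 = 4
~(q ∨ r) ↔ (p ↔ r) = 2 ↔ 4 = 3
~((r → q) → ~q) ↔ (~(q ∨ r) ↔ (p ↔ r)) = 0 ↔ 3 = 2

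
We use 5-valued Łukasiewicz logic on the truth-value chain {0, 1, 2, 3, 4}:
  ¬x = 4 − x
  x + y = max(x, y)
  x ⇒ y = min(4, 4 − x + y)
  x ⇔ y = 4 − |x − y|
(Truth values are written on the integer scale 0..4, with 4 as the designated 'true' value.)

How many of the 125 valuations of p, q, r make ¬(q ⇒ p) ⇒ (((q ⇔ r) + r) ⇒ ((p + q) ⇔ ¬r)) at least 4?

116

value 4: 116 assignments (counts)
value 3: 4 assignments
value 2: 3 assignments
value 1: 1 assignment
value 0: 1 assignment
So 116 of the 125 assignments meet the threshold.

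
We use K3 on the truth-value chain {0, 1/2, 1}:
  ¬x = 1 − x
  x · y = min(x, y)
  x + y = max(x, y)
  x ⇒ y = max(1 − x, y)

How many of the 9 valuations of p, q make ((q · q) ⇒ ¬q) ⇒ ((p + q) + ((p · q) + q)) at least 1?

p = 0, q = 0 ↦ 0  <
p = 0, q = 1/2 ↦ 1/2  <
p = 0, q = 1 ↦ 1  ≥
p = 1/2, q = 0 ↦ 1/2  <
p = 1/2, q = 1/2 ↦ 1/2  <
p = 1/2, q = 1 ↦ 1  ≥
p = 1, q = 0 ↦ 1  ≥
p = 1, q = 1/2 ↦ 1  ≥
p = 1, q = 1 ↦ 1  ≥
So 5 of the 9 assignments meet the threshold.

5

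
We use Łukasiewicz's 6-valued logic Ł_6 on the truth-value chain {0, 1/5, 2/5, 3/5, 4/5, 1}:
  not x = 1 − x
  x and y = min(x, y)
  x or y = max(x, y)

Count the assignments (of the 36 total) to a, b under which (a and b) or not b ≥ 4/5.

value 1: 7 assignments (counts)
value 4/5: 9 assignments (counts)
value 3/5: 11 assignments
value 2/5: 5 assignments
value 1/5: 3 assignments
value 0: 1 assignment
So 16 of the 36 assignments meet the threshold.

16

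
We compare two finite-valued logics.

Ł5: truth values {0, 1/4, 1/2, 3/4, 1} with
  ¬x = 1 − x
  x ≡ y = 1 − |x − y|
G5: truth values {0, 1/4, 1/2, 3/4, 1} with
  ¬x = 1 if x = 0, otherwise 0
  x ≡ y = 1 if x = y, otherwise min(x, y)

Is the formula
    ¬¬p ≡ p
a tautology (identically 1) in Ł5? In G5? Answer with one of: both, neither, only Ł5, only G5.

only Ł5

In Ł5: every assignment gives 1 — tautology.
In G5: at p = 1/4 the value is 1/4 — not a tautology.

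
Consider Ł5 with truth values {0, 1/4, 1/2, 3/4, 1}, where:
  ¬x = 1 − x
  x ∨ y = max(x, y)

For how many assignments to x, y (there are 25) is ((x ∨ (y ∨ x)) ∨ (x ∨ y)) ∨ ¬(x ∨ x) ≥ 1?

13

value 1: 13 assignments (counts)
value 3/4: 9 assignments
value 1/2: 3 assignments
So 13 of the 25 assignments meet the threshold.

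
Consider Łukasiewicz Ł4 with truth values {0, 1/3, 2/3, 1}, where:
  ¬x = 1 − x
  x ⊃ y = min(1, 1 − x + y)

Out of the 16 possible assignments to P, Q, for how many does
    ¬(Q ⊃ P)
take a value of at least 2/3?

3

P = 0, Q = 0 ↦ 0  <
P = 0, Q = 1/3 ↦ 1/3  <
P = 0, Q = 2/3 ↦ 2/3  ≥
P = 0, Q = 1 ↦ 1  ≥
P = 1/3, Q = 0 ↦ 0  <
P = 1/3, Q = 1/3 ↦ 0  <
P = 1/3, Q = 2/3 ↦ 1/3  <
P = 1/3, Q = 1 ↦ 2/3  ≥
P = 2/3, Q = 0 ↦ 0  <
P = 2/3, Q = 1/3 ↦ 0  <
P = 2/3, Q = 2/3 ↦ 0  <
P = 2/3, Q = 1 ↦ 1/3  <
P = 1, Q = 0 ↦ 0  <
P = 1, Q = 1/3 ↦ 0  <
P = 1, Q = 2/3 ↦ 0  <
P = 1, Q = 1 ↦ 0  <
So 3 of the 16 assignments meet the threshold.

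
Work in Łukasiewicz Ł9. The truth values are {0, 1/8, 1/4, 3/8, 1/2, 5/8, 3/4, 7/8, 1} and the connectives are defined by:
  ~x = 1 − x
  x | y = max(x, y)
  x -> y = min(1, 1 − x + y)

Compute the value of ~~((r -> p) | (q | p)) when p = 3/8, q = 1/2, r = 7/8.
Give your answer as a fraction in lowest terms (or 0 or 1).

r -> p = 7/8 -> 3/8 = 1/2
q | p = 1/2 | 3/8 = 1/2
(r -> p) | (q | p) = 1/2 | 1/2 = 1/2
~((r -> p) | (q | p)) = ~1/2 = 1/2
~~((r -> p) | (q | p)) = ~1/2 = 1/2

1/2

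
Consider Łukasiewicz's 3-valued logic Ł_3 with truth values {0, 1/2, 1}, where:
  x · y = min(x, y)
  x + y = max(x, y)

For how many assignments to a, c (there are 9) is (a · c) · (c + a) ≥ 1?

1

a = 0, c = 0 ↦ 0  <
a = 0, c = 1/2 ↦ 0  <
a = 0, c = 1 ↦ 0  <
a = 1/2, c = 0 ↦ 0  <
a = 1/2, c = 1/2 ↦ 1/2  <
a = 1/2, c = 1 ↦ 1/2  <
a = 1, c = 0 ↦ 0  <
a = 1, c = 1/2 ↦ 1/2  <
a = 1, c = 1 ↦ 1  ≥
So 1 of the 9 assignments meets the threshold.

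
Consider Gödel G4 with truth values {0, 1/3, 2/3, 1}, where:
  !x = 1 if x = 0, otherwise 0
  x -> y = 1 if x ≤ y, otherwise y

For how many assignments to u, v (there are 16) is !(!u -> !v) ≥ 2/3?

u = 0, v = 0 ↦ 0  <
u = 0, v = 1/3 ↦ 1  ≥
u = 0, v = 2/3 ↦ 1  ≥
u = 0, v = 1 ↦ 1  ≥
u = 1/3, v = 0 ↦ 0  <
u = 1/3, v = 1/3 ↦ 0  <
u = 1/3, v = 2/3 ↦ 0  <
u = 1/3, v = 1 ↦ 0  <
u = 2/3, v = 0 ↦ 0  <
u = 2/3, v = 1/3 ↦ 0  <
u = 2/3, v = 2/3 ↦ 0  <
u = 2/3, v = 1 ↦ 0  <
u = 1, v = 0 ↦ 0  <
u = 1, v = 1/3 ↦ 0  <
u = 1, v = 2/3 ↦ 0  <
u = 1, v = 1 ↦ 0  <
So 3 of the 16 assignments meet the threshold.

3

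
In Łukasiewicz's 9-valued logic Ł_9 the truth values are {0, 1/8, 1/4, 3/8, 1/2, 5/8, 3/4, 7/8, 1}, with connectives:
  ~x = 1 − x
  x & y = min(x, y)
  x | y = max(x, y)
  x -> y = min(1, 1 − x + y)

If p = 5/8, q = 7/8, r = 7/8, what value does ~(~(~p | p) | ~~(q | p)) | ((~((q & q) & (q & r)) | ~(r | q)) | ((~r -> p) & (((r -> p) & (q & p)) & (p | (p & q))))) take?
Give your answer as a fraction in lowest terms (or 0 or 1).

~p = ~5/8 = 3/8
~p | p = 3/8 | 5/8 = 5/8
~(~p | p) = ~5/8 = 3/8
q | p = 7/8 | 5/8 = 7/8
~(q | p) = ~7/8 = 1/8
~~(q | p) = ~1/8 = 7/8
~(~p | p) | ~~(q | p) = 3/8 | 7/8 = 7/8
~(~(~p | p) | ~~(q | p)) = ~7/8 = 1/8
q & q = 7/8 & 7/8 = 7/8
q & r = 7/8 & 7/8 = 7/8
(q & q) & (q & r) = 7/8 & 7/8 = 7/8
~((q & q) & (q & r)) = ~7/8 = 1/8
r | q = 7/8 | 7/8 = 7/8
~(r | q) = ~7/8 = 1/8
~((q & q) & (q & r)) | ~(r | q) = 1/8 | 1/8 = 1/8
~r = ~7/8 = 1/8
~r -> p = 1/8 -> 5/8 = 1
r -> p = 7/8 -> 5/8 = 3/4
q & p = 7/8 & 5/8 = 5/8
(r -> p) & (q & p) = 3/4 & 5/8 = 5/8
p & q = 5/8 & 7/8 = 5/8
p | (p & q) = 5/8 | 5/8 = 5/8
((r -> p) & (q & p)) & (p | (p & q)) = 5/8 & 5/8 = 5/8
(~r -> p) & (((r -> p) & (q & p)) & (p | (p & q))) = 1 & 5/8 = 5/8
(~((q & q) & (q & r)) | ~(r | q)) | ((~r -> p) & (((r -> p) & (q & p)) & (p | (p & q)))) = 1/8 | 5/8 = 5/8
~(~(~p | p) | ~~(q | p)) | ((~((q & q) & (q & r)) | ~(r | q)) | ((~r -> p) & (((r -> p) & (q & p)) & (p | (p & q))))) = 1/8 | 5/8 = 5/8

5/8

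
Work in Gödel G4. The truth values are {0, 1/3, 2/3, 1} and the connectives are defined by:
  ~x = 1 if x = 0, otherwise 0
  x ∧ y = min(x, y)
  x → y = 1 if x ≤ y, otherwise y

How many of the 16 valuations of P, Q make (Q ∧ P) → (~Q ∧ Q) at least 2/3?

P = 0, Q = 0 ↦ 1  ≥
P = 0, Q = 1/3 ↦ 1  ≥
P = 0, Q = 2/3 ↦ 1  ≥
P = 0, Q = 1 ↦ 1  ≥
P = 1/3, Q = 0 ↦ 1  ≥
P = 1/3, Q = 1/3 ↦ 0  <
P = 1/3, Q = 2/3 ↦ 0  <
P = 1/3, Q = 1 ↦ 0  <
P = 2/3, Q = 0 ↦ 1  ≥
P = 2/3, Q = 1/3 ↦ 0  <
P = 2/3, Q = 2/3 ↦ 0  <
P = 2/3, Q = 1 ↦ 0  <
P = 1, Q = 0 ↦ 1  ≥
P = 1, Q = 1/3 ↦ 0  <
P = 1, Q = 2/3 ↦ 0  <
P = 1, Q = 1 ↦ 0  <
So 7 of the 16 assignments meet the threshold.

7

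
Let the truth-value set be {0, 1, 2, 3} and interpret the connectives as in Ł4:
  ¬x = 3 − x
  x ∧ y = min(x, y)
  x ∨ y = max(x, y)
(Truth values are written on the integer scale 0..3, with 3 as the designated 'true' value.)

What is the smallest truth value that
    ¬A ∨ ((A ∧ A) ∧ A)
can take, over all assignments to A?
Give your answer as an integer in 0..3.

Take A = 1:
¬A = ¬1 = 2
A ∧ A = 1 ∧ 1 = 1
(A ∧ A) ∧ A = 1 ∧ 1 = 1
¬A ∨ ((A ∧ A) ∧ A) = 2 ∨ 1 = 2
No assignment yields a value below 2, so this is the minimum.

2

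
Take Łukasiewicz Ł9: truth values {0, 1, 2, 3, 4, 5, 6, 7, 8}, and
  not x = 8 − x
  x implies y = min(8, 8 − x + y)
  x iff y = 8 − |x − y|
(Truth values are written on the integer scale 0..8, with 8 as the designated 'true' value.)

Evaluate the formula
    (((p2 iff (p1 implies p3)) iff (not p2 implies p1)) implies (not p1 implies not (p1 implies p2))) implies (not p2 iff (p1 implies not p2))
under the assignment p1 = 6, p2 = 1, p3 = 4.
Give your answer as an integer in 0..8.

p1 implies p3 = 6 implies 4 = 6
p2 iff (p1 implies p3) = 1 iff 6 = 3
not p2 = not 1 = 7
not p2 implies p1 = 7 implies 6 = 7
(p2 iff (p1 implies p3)) iff (not p2 implies p1) = 3 iff 7 = 4
not p1 = not 6 = 2
p1 implies p2 = 6 implies 1 = 3
not (p1 implies p2) = not 3 = 5
not p1 implies not (p1 implies p2) = 2 implies 5 = 8
((p2 iff (p1 implies p3)) iff (not p2 implies p1)) implies (not p1 implies not (p1 implies p2)) = 4 implies 8 = 8
not p2 = not 1 = 7
not p2 = not 1 = 7
p1 implies not p2 = 6 implies 7 = 8
not p2 iff (p1 implies not p2) = 7 iff 8 = 7
(((p2 iff (p1 implies p3)) iff (not p2 implies p1)) implies (not p1 implies not (p1 implies p2))) implies (not p2 iff (p1 implies not p2)) = 8 implies 7 = 7

7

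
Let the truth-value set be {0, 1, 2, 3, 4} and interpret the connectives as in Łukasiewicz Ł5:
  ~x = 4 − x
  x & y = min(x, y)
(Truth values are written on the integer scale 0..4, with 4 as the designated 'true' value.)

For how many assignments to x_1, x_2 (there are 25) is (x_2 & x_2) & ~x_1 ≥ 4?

1

value 4: 1 assignment (counts)
value 3: 3 assignments
value 2: 5 assignments
value 1: 7 assignments
value 0: 9 assignments
So 1 of the 25 assignments meets the threshold.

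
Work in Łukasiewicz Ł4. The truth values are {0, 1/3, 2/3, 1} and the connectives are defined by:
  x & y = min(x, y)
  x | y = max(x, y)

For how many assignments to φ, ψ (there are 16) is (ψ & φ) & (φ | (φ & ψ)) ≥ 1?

1

φ = 0, ψ = 0 ↦ 0  <
φ = 0, ψ = 1/3 ↦ 0  <
φ = 0, ψ = 2/3 ↦ 0  <
φ = 0, ψ = 1 ↦ 0  <
φ = 1/3, ψ = 0 ↦ 0  <
φ = 1/3, ψ = 1/3 ↦ 1/3  <
φ = 1/3, ψ = 2/3 ↦ 1/3  <
φ = 1/3, ψ = 1 ↦ 1/3  <
φ = 2/3, ψ = 0 ↦ 0  <
φ = 2/3, ψ = 1/3 ↦ 1/3  <
φ = 2/3, ψ = 2/3 ↦ 2/3  <
φ = 2/3, ψ = 1 ↦ 2/3  <
φ = 1, ψ = 0 ↦ 0  <
φ = 1, ψ = 1/3 ↦ 1/3  <
φ = 1, ψ = 2/3 ↦ 2/3  <
φ = 1, ψ = 1 ↦ 1  ≥
So 1 of the 16 assignments meets the threshold.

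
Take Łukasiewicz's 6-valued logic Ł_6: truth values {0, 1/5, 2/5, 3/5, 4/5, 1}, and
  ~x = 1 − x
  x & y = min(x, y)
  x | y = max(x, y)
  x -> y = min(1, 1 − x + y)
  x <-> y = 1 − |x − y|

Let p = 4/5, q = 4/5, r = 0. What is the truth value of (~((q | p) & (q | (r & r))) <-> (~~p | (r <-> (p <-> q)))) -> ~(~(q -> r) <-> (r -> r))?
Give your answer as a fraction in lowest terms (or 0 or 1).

4/5

q | p = 4/5 | 4/5 = 4/5
r & r = 0 & 0 = 0
q | (r & r) = 4/5 | 0 = 4/5
(q | p) & (q | (r & r)) = 4/5 & 4/5 = 4/5
~((q | p) & (q | (r & r))) = ~4/5 = 1/5
~p = ~4/5 = 1/5
~~p = ~1/5 = 4/5
p <-> q = 4/5 <-> 4/5 = 1
r <-> (p <-> q) = 0 <-> 1 = 0
~~p | (r <-> (p <-> q)) = 4/5 | 0 = 4/5
~((q | p) & (q | (r & r))) <-> (~~p | (r <-> (p <-> q))) = 1/5 <-> 4/5 = 2/5
q -> r = 4/5 -> 0 = 1/5
~(q -> r) = ~1/5 = 4/5
r -> r = 0 -> 0 = 1
~(q -> r) <-> (r -> r) = 4/5 <-> 1 = 4/5
~(~(q -> r) <-> (r -> r)) = ~4/5 = 1/5
(~((q | p) & (q | (r & r))) <-> (~~p | (r <-> (p <-> q)))) -> ~(~(q -> r) <-> (r -> r)) = 2/5 -> 1/5 = 4/5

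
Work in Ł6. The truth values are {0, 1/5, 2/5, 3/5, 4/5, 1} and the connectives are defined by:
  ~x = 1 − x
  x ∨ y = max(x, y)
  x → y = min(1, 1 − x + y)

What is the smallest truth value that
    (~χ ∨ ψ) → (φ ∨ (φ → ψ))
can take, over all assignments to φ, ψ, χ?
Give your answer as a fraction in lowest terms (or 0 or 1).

3/5

Take φ = 2/5, ψ = 0, χ = 0:
~χ = ~0 = 1
~χ ∨ ψ = 1 ∨ 0 = 1
φ → ψ = 2/5 → 0 = 3/5
φ ∨ (φ → ψ) = 2/5 ∨ 3/5 = 3/5
(~χ ∨ ψ) → (φ ∨ (φ → ψ)) = 1 → 3/5 = 3/5
No assignment yields a value below 3/5, so this is the minimum.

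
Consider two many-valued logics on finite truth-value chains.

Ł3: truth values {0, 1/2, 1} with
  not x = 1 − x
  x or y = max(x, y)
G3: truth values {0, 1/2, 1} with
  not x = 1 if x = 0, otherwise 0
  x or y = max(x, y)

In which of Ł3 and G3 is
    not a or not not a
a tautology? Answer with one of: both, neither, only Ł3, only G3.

only G3

In Ł3: at a = 1/2 the value is 1/2 — not a tautology.
In G3: every assignment gives 1 — tautology.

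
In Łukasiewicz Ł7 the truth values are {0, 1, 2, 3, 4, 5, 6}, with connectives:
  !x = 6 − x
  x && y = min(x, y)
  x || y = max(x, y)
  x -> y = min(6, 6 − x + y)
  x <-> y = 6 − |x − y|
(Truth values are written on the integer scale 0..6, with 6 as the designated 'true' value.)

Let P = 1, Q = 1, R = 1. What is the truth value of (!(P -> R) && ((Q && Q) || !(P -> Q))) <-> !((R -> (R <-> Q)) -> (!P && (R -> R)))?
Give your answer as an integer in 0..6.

5

P -> R = 1 -> 1 = 6
!(P -> R) = !6 = 0
Q && Q = 1 && 1 = 1
P -> Q = 1 -> 1 = 6
!(P -> Q) = !6 = 0
(Q && Q) || !(P -> Q) = 1 || 0 = 1
!(P -> R) && ((Q && Q) || !(P -> Q)) = 0 && 1 = 0
R <-> Q = 1 <-> 1 = 6
R -> (R <-> Q) = 1 -> 6 = 6
!P = !1 = 5
R -> R = 1 -> 1 = 6
!P && (R -> R) = 5 && 6 = 5
(R -> (R <-> Q)) -> (!P && (R -> R)) = 6 -> 5 = 5
!((R -> (R <-> Q)) -> (!P && (R -> R))) = !5 = 1
(!(P -> R) && ((Q && Q) || !(P -> Q))) <-> !((R -> (R <-> Q)) -> (!P && (R -> R))) = 0 <-> 1 = 5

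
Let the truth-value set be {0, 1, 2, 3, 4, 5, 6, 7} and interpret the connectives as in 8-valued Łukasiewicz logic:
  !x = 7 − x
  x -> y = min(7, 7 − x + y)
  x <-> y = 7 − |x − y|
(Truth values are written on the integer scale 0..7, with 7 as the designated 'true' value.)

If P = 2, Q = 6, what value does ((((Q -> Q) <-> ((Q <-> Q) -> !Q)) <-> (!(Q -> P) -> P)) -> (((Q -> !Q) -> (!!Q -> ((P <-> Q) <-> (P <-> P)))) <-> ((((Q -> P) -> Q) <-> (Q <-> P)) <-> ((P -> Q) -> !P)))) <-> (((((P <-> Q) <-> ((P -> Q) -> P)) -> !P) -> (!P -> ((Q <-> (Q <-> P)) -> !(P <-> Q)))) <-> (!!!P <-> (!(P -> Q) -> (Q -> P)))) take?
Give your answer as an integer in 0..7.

Q -> Q = 6 -> 6 = 7
Q <-> Q = 6 <-> 6 = 7
!Q = !6 = 1
(Q <-> Q) -> !Q = 7 -> 1 = 1
(Q -> Q) <-> ((Q <-> Q) -> !Q) = 7 <-> 1 = 1
Q -> P = 6 -> 2 = 3
!(Q -> P) = !3 = 4
!(Q -> P) -> P = 4 -> 2 = 5
((Q -> Q) <-> ((Q <-> Q) -> !Q)) <-> (!(Q -> P) -> P) = 1 <-> 5 = 3
!Q = !6 = 1
Q -> !Q = 6 -> 1 = 2
!Q = !6 = 1
!!Q = !1 = 6
P <-> Q = 2 <-> 6 = 3
P <-> P = 2 <-> 2 = 7
(P <-> Q) <-> (P <-> P) = 3 <-> 7 = 3
!!Q -> ((P <-> Q) <-> (P <-> P)) = 6 -> 3 = 4
(Q -> !Q) -> (!!Q -> ((P <-> Q) <-> (P <-> P))) = 2 -> 4 = 7
Q -> P = 6 -> 2 = 3
(Q -> P) -> Q = 3 -> 6 = 7
Q <-> P = 6 <-> 2 = 3
((Q -> P) -> Q) <-> (Q <-> P) = 7 <-> 3 = 3
P -> Q = 2 -> 6 = 7
!P = !2 = 5
(P -> Q) -> !P = 7 -> 5 = 5
(((Q -> P) -> Q) <-> (Q <-> P)) <-> ((P -> Q) -> !P) = 3 <-> 5 = 5
((Q -> !Q) -> (!!Q -> ((P <-> Q) <-> (P <-> P)))) <-> ((((Q -> P) -> Q) <-> (Q <-> P)) <-> ((P -> Q) -> !P)) = 7 <-> 5 = 5
(((Q -> Q) <-> ((Q <-> Q) -> !Q)) <-> (!(Q -> P) -> P)) -> (((Q -> !Q) -> (!!Q -> ((P <-> Q) <-> (P <-> P)))) <-> ((((Q -> P) -> Q) <-> (Q <-> P)) <-> ((P -> Q) -> !P))) = 3 -> 5 = 7
P <-> Q = 2 <-> 6 = 3
P -> Q = 2 -> 6 = 7
(P -> Q) -> P = 7 -> 2 = 2
(P <-> Q) <-> ((P -> Q) -> P) = 3 <-> 2 = 6
!P = !2 = 5
((P <-> Q) <-> ((P -> Q) -> P)) -> !P = 6 -> 5 = 6
!P = !2 = 5
Q <-> P = 6 <-> 2 = 3
Q <-> (Q <-> P) = 6 <-> 3 = 4
P <-> Q = 2 <-> 6 = 3
!(P <-> Q) = !3 = 4
(Q <-> (Q <-> P)) -> !(P <-> Q) = 4 -> 4 = 7
!P -> ((Q <-> (Q <-> P)) -> !(P <-> Q)) = 5 -> 7 = 7
(((P <-> Q) <-> ((P -> Q) -> P)) -> !P) -> (!P -> ((Q <-> (Q <-> P)) -> !(P <-> Q))) = 6 -> 7 = 7
!P = !2 = 5
!!P = !5 = 2
!!!P = !2 = 5
P -> Q = 2 -> 6 = 7
!(P -> Q) = !7 = 0
Q -> P = 6 -> 2 = 3
!(P -> Q) -> (Q -> P) = 0 -> 3 = 7
!!!P <-> (!(P -> Q) -> (Q -> P)) = 5 <-> 7 = 5
((((P <-> Q) <-> ((P -> Q) -> P)) -> !P) -> (!P -> ((Q <-> (Q <-> P)) -> !(P <-> Q)))) <-> (!!!P <-> (!(P -> Q) -> (Q -> P))) = 7 <-> 5 = 5
((((Q -> Q) <-> ((Q <-> Q) -> !Q)) <-> (!(Q -> P) -> P)) -> (((Q -> !Q) -> (!!Q -> ((P <-> Q) <-> (P <-> P)))) <-> ((((Q -> P) -> Q) <-> (Q <-> P)) <-> ((P -> Q) -> !P)))) <-> (((((P <-> Q) <-> ((P -> Q) -> P)) -> !P) -> (!P -> ((Q <-> (Q <-> P)) -> !(P <-> Q)))) <-> (!!!P <-> (!(P -> Q) -> (Q -> P)))) = 7 <-> 5 = 5

5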